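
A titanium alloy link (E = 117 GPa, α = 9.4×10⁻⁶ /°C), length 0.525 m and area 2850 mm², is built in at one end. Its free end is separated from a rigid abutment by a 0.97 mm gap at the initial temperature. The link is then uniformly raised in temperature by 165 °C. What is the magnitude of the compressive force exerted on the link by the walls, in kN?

Free thermal elongation = αΔT L = 9.4×10⁻⁶ × 165 × 525 = 0.8143 mm.
This is smaller than the 0.97 mm clearance, so the link expands freely without reaching the stop — the stress is zero.

P ≈ 0 kN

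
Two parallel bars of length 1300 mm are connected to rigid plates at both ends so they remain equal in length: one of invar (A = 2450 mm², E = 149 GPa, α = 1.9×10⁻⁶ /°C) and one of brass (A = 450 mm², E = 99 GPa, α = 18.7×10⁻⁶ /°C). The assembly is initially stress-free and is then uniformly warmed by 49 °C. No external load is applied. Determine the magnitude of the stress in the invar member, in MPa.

The brass has the larger α, so on heating it would change length more than the invar if both were free. The rigid plates force a common final length, so the brass is put into compression and the invar into tension, with equal and opposite forces P (no external load).
Equating the net (thermal + elastic) strains gives |α₁ − α₂|·ΔT = P·[1/(A₁E₁) + 1/(A₂E₂)].
|α₁ − α₂|·ΔT = 16.8×10⁻⁶ × 49 = 0.0008232.
1/(A₁E₁) + 1/(A₂E₂) = 1/(2450×149×10³) + 1/(450×99×10³) = 2.519×10⁻⁸ N⁻¹.
P = 0.0008232 / 2.519×10⁻⁸ = 32680 N = 32.68 kN.
σ_{invar} = P/A₁ = 32680/2450 = 13.34 MPa, tensile.

σ ≈ 13.3 MPa (tensile)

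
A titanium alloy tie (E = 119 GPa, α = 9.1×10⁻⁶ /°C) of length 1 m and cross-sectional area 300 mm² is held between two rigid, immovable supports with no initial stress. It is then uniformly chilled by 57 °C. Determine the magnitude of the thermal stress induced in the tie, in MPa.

With length fixed, the mechanical strain must cancel the thermal strain αΔT = 9.1×10⁻⁶ × 57 = 518.7×10⁻⁶.
σ = EαΔT = 119×10³ × 9.1×10⁻⁶ × 57 = 61.73 MPa (tensile; the tie is trying to contract).

σ ≈ 61.7 MPa (tensile)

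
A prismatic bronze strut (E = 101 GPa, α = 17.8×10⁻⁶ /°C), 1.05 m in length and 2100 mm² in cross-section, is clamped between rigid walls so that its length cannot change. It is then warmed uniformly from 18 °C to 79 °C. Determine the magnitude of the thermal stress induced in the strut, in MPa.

With length fixed, the mechanical strain must cancel the thermal strain αΔT = 17.8×10⁻⁶ × 61 = 1085.8×10⁻⁶.
σ = EαΔT = 101×10³ × 17.8×10⁻⁶ × 61 = 109.7 MPa (compressive; the strut is trying to expand).

σ ≈ 110 MPa (compressive)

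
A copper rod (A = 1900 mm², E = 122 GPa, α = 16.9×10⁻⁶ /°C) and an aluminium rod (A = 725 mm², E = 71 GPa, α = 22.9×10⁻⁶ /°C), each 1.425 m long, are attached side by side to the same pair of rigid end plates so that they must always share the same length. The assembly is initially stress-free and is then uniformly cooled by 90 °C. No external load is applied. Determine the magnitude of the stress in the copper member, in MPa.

σ ≈ 12 MPa (compressive)

Equilibrium of a rigid end plate with no external load gives equal and opposite internal forces ±P in the two members. Since α_{aluminium} > α_{copper}, cooling drives the aluminium into tension and the copper into compression.
Setting the final lengths equal and cancelling L: (α₁ − α₂)ΔT = P/(A₁E₁) + P/(A₂E₂).
|α₁ − α₂|·ΔT = 6×10⁻⁶ × 90 = 0.00054.
1/(A₁E₁) + 1/(A₂E₂) = 1/(1900×122×10³) + 1/(725×71×10³) = 2.374×10⁻⁸ N⁻¹.
So P = 0.00054 / 2.374×10⁻⁸ = 22.75 kN.
σ_{copper} = P/A₁ = 22750/1900 = 11.97 MPa, compressive.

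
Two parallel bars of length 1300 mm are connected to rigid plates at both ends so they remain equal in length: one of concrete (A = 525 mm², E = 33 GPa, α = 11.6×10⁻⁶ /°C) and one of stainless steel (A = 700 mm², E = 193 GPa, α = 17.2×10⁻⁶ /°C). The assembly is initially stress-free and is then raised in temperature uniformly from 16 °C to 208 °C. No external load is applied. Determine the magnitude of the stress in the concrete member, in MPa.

σ ≈ 31.4 MPa (tensile)

Both members must finish at the same length. With the larger α, the stainless steel tends to over-expand; the plates restrain it, putting the stainless steel in compression and the concrete in tension. With no external load the two internal forces are equal and opposite, magnitude P.
Equating the net (thermal + elastic) strains gives |α₁ − α₂|·ΔT = P·[1/(A₁E₁) + 1/(A₂E₂)].
|α₁ − α₂|·ΔT = 5.6×10⁻⁶ × 192 = 0.001075.
1/(A₁E₁) + 1/(A₂E₂) = 1/(525×33×10³) + 1/(700×193×10³) = 6.512×10⁻⁸ N⁻¹.
So P = 0.001075 / 6.512×10⁻⁸ = 16.51 kN.
σ_{concrete} = P/A₁ = 16510/525 = 31.45 MPa, tensile.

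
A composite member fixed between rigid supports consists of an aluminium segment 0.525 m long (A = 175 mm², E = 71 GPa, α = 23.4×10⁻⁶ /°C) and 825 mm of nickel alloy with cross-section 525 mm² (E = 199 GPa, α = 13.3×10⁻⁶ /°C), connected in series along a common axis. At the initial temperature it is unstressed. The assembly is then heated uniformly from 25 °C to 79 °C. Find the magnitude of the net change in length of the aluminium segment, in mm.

If the supports were absent, the total length change would be Σ αᵢΔT Lᵢ = 23.4×10⁻⁶×54×525 + 13.3×10⁻⁶×54×825 = 1.256 mm.
Since the ends are fixed, an axial force P builds up, equal in every segment, with P · Σ Lᵢ/(AᵢEᵢ) = δ_free.
The series flexibility is Σ Lᵢ/(AᵢEᵢ) = 525/(175×71×10³) + 825/(525×199×10³) = 5.015×10⁻⁵ mm/N.
P = 1.256 / 5.015×10⁻⁵ = 25040 N = 25.04 kN, compressive.
For the aluminium segment, free thermal change = 23.4×10⁻⁶×54×525 = 0.6634 mm and elastic change from P = 25040×525/(175×71×10³) = 1.058 mm; these oppose, so the net change is 0.395 mm (segment shortens).

|ΔL| ≈ 0.395 mm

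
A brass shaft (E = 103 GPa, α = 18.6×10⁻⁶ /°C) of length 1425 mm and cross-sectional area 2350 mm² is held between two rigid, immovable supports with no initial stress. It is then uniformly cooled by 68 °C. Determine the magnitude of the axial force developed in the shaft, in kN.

With zero net strain, σ = E·αΔT = 103 GPa × 18.6×10⁻⁶ × 68 = 130.3 MPa.
Axial force P = σA = 130.3 × 2350 = 306100 N = 306.1 kN, tensile.

P ≈ 306 kN (tensile)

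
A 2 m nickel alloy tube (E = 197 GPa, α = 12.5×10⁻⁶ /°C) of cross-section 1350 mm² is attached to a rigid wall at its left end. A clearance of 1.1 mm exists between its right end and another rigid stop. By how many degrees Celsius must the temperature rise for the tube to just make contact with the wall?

Contact occurs when the free expansion equals the gap: αΔT L = 1.1 mm.
ΔT = 1.1 / (12.5×10⁻⁶ × 2000) = 44 °C.

ΔT ≈ 44 °C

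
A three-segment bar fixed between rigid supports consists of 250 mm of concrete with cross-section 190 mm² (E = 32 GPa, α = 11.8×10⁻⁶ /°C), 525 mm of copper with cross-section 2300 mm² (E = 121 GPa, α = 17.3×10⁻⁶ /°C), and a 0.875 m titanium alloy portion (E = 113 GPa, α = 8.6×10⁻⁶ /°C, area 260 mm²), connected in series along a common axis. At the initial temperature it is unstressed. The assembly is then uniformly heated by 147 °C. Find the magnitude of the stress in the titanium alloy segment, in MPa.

If the supports were absent, the total length change would be Σ αᵢΔT Lᵢ = 11.8×10⁻⁶×147×250 + 17.3×10⁻⁶×147×525 + 8.6×10⁻⁶×147×875 = 2.875 mm.
Since the ends are fixed, an axial force P builds up, equal in every segment, with P · Σ Lᵢ/(AᵢEᵢ) = δ_free.
Σ Lᵢ/(AᵢEᵢ) = 250/(190×32×10³) + 525/(2300×121×10³) + 875/(260×113×10³) = 7.279×10⁻⁵ mm/N.
P = 2.875 / 7.279×10⁻⁵ = 39500 N = 39.5 kN, compressive.
σ_{titanium alloy} = P / A = 39500 / 260 = 151.9 MPa.

σ ≈ 152 MPa (compressive)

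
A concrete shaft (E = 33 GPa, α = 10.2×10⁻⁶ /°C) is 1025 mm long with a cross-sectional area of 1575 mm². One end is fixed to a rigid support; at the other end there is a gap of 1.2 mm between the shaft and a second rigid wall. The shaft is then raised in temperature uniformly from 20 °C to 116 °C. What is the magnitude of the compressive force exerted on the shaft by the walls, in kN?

P ≈ 0 kN

Free thermal elongation = αΔT L = 10.2×10⁻⁶ × 96 × 1025 = 1.004 mm.
This is smaller than the 1.2 mm clearance, so the shaft expands freely without reaching the stop — the stress is zero.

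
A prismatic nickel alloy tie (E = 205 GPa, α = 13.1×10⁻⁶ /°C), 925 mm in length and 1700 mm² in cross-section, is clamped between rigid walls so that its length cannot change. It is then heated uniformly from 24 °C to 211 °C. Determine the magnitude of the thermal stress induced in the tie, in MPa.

With length fixed, the mechanical strain must cancel the thermal strain αΔT = 13.1×10⁻⁶ × 187 = 2449.7×10⁻⁶.
σ = EαΔT = 205×10³ × 13.1×10⁻⁶ × 187 = 502.2 MPa (compressive; the tie is trying to expand).

σ ≈ 502 MPa (compressive)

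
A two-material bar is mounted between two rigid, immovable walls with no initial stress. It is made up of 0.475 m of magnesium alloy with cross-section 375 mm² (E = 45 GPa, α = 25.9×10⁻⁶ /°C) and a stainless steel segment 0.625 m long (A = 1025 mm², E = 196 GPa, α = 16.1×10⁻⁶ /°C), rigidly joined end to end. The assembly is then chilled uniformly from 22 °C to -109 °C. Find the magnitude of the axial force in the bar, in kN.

P ≈ 93.7 kN (tensile)

With the walls removed the bar would change length by δ_free = Σ αᵢΔT Lᵢ = 25.9×10⁻⁶×131×475 + 16.1×10⁻⁶×131×625 = 2.93 mm.
Since the ends are fixed, an axial force P builds up, equal in every segment, with P · Σ Lᵢ/(AᵢEᵢ) = δ_free.
The series flexibility is Σ Lᵢ/(AᵢEᵢ) = 475/(375×45×10³) + 625/(1025×196×10³) = 3.126×10⁻⁵ mm/N.
P = 2.93 / 3.126×10⁻⁵ = 93730 N = 93.73 kN, tensile.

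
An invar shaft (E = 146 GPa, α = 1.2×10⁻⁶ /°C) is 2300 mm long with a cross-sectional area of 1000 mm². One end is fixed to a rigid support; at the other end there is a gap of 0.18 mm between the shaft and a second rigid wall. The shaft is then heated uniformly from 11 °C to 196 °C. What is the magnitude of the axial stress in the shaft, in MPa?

Unrestrained expansion: δ_free = αΔT L = 1.2×10⁻⁶ × 185 × 2300 = 0.5106 mm.
The gap closes (δ_free > 0.18 mm) and the wall then resists a further 0.5106 − 0.18 = 0.3306 mm of expansion.
Compatibility: PL/(AE) = 0.3306 mm, so σ = P/A = E × (0.3306/2300) = 20.99 MPa.

σ ≈ 21 MPa (compressive)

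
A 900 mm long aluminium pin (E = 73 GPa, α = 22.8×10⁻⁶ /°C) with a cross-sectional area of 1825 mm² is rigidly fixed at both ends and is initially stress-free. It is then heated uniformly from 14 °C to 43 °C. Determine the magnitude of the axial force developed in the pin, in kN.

P ≈ 88.1 kN (compressive)

Full restraint means ε = 0, so the stress is σ = EαΔT = 73×10³ × 22.8×10⁻⁶ × 29 = 48.27 MPa.
P = AEαΔT = 1825 × 73×10³ × 22.8×10⁻⁶ × 29 = 88.09 kN (compressive).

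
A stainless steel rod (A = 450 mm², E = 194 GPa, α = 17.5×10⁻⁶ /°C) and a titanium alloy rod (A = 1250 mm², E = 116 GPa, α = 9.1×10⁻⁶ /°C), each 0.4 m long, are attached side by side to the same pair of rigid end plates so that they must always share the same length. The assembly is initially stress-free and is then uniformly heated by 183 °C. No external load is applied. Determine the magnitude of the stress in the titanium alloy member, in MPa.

Both members must finish at the same length. With the larger α, the stainless steel tends to over-expand; the plates restrain it, putting the stainless steel in compression and the titanium alloy in tension. With no external load the two internal forces are equal and opposite, magnitude P.
Equating the net (thermal + elastic) strains gives |α₁ − α₂|·ΔT = P·[1/(A₁E₁) + 1/(A₂E₂)].
|α₁ − α₂|·ΔT = 8.4×10⁻⁶ × 183 = 0.001537.
1/(A₁E₁) + 1/(A₂E₂) = 1/(450×194×10³) + 1/(1250×116×10³) = 1.835×10⁻⁸ N⁻¹.
So P = 0.001537 / 1.835×10⁻⁸ = 83.77 kN.
σ_{titanium alloy} = P/A₂ = 83770/1250 = 67.01 MPa, tensile.

σ ≈ 67 MPa (tensile)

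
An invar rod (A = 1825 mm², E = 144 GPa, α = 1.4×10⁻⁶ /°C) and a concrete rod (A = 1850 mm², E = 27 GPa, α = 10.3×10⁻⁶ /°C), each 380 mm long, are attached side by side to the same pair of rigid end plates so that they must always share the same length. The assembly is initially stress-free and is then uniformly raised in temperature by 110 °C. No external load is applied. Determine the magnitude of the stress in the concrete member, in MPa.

The concrete has the larger α, so on heating it would change length more than the invar if both were free. The rigid plates force a common final length, so the concrete is put into compression and the invar into tension, with equal and opposite forces P (no external load).
Setting the final lengths equal and cancelling L: (α₁ − α₂)ΔT = P/(A₁E₁) + P/(A₂E₂).
|α₁ − α₂|·ΔT = 8.9×10⁻⁶ × 110 = 0.000979.
1/(A₁E₁) + 1/(A₂E₂) = 1/(1825×144×10³) + 1/(1850×27×10³) = 2.383×10⁻⁸ N⁻¹.
P = 0.000979 / 2.383×10⁻⁸ = 41090 N = 41.09 kN.
σ_{concrete} = P/A₂ = 41090/1850 = 22.21 MPa, compressive.

σ ≈ 22.2 MPa (compressive)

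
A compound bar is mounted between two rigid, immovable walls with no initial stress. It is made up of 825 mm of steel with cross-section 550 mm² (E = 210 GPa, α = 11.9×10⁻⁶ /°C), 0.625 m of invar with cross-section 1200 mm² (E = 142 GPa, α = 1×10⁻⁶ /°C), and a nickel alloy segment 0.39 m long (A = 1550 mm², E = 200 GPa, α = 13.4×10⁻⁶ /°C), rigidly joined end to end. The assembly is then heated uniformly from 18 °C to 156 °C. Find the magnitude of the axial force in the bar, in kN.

With the walls removed the bar would change length by δ_free = Σ αᵢΔT Lᵢ = 11.9×10⁻⁶×138×825 + 1×10⁻⁶×138×625 + 13.4×10⁻⁶×138×390 = 2.162 mm.
Since the ends are fixed, an axial force P builds up, equal in every segment, with P · Σ Lᵢ/(AᵢEᵢ) = δ_free.
Σ Lᵢ/(AᵢEᵢ) = 825/(550×210×10³) + 625/(1200×142×10³) + 390/(1550×200×10³) = 1.207×10⁻⁵ mm/N.
Hence P = δ_free / Σ(L/AE) = 2.162/1.207×10⁻⁵ = 179.2 kN (compressive).

P ≈ 179 kN (compressive)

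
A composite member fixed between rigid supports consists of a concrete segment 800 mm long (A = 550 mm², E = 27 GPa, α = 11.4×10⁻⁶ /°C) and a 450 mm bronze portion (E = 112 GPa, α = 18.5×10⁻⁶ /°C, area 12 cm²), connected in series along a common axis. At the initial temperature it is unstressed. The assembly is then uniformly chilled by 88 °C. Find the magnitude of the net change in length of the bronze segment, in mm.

|ΔL| ≈ 0.643 mm

With the walls removed the bar would change length by δ_free = Σ αᵢΔT Lᵢ = 11.4×10⁻⁶×88×800 + 18.5×10⁻⁶×88×450 = 1.535 mm.
Since the ends are fixed, an axial force P builds up, equal in every segment, with P · Σ Lᵢ/(AᵢEᵢ) = δ_free.
Σ Lᵢ/(AᵢEᵢ) = 800/(550×27×10³) + 450/(1200×112×10³) = 5.722×10⁻⁵ mm/N.
P = 1.535 / 5.722×10⁻⁵ = 26830 N = 26.83 kN, tensile.
For the bronze segment, free thermal change = 18.5×10⁻⁶×88×450 = 0.7326 mm and elastic change from P = 26830×450/(1200×112×10³) = 0.08983 mm; these oppose, so the net change is 0.643 mm (segment shortens).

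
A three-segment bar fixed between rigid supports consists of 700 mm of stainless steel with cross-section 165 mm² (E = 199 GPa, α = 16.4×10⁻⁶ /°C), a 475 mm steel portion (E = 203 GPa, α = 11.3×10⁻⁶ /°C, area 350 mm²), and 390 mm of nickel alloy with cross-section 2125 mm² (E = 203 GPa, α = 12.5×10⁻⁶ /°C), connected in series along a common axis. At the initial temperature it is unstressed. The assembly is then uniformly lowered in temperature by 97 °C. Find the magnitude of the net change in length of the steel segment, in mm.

If the supports were absent, the total length change would be Σ αᵢΔT Lᵢ = 16.4×10⁻⁶×97×700 + 11.3×10⁻⁶×97×475 + 12.5×10⁻⁶×97×390 = 2.107 mm.
The walls prevent any net length change, so an axial force P (same in every segment) develops. Compatibility: P · Σ Lᵢ/(AᵢEᵢ) = δ_free.
Σ Lᵢ/(AᵢEᵢ) = 700/(165×199×10³) + 475/(350×203×10³) + 390/(2125×203×10³) = 2.891×10⁻⁵ mm/N.
Hence P = δ_free / Σ(L/AE) = 2.107/2.891×10⁻⁵ = 72.89 kN (tensile).
For the steel segment, free thermal change = 11.3×10⁻⁶×97×475 = 0.5206 mm and elastic change from P = 72890×475/(350×203×10³) = 0.4873 mm; these oppose, so the net change is 0.0334 mm (segment shortens).

|ΔL| ≈ 0.0334 mm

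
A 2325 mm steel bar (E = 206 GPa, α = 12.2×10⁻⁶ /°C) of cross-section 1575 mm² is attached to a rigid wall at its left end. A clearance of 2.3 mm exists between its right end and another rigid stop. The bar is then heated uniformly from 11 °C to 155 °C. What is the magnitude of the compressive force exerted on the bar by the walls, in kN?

Free thermal elongation = αΔT L = 12.2×10⁻⁶ × 144 × 2325 = 4.085 mm.
After closing the 2.3 mm clearance, 4.085 − 2.3 = 1.785 mm of expansion remains to be suppressed by the wall.
So σ = E(δ_free − g)/L = 206×10³ × 1.785/2325 = 158.1 MPa.
Force on the wall = σA = 158.1 × 1575 mm² = 249 kN.

P ≈ 249 kN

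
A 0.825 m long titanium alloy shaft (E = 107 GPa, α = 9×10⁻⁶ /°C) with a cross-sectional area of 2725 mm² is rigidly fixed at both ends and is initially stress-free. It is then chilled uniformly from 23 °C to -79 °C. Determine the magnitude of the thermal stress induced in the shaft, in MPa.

With length fixed, the mechanical strain must cancel the thermal strain αΔT = 9×10⁻⁶ × 102 = 918×10⁻⁶.
σ = EαΔT = 107×10³ × 9×10⁻⁶ × 102 = 98.23 MPa (tensile; the shaft is trying to contract).

σ ≈ 98.2 MPa (tensile)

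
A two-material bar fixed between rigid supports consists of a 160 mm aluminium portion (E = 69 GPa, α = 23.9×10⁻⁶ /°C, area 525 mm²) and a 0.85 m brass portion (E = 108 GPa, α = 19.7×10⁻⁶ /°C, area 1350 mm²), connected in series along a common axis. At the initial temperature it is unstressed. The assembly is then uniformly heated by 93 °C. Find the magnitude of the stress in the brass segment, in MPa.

Free thermal expansion of the whole bar: Σ αᵢΔT Lᵢ = 23.9×10⁻⁶×93×160 + 19.7×10⁻⁶×93×850 = 1.913 mm.
Since the ends are fixed, an axial force P builds up, equal in every segment, with P · Σ Lᵢ/(AᵢEᵢ) = δ_free.
The series flexibility is Σ Lᵢ/(AᵢEᵢ) = 160/(525×69×10³) + 850/(1350×108×10³) = 1.025×10⁻⁵ mm/N.
So P = 1.913 / 1.025×10⁻⁵ = 186.7 kN, compressive.
σ_{brass} = P / A = 186700 / 1350 = 138.3 MPa.

σ ≈ 138 MPa (compressive)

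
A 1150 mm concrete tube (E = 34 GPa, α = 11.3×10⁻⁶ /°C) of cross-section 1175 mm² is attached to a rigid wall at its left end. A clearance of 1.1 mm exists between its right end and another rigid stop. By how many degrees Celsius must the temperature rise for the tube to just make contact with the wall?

ΔT ≈ 84.6 °C

The gap closes when αΔT L = 1.1 mm, since the tube is still unstressed at that instant.
So ΔT = g/(αL) = 1.1/(11.3×10⁻⁶ × 1150) = 84.65 °C.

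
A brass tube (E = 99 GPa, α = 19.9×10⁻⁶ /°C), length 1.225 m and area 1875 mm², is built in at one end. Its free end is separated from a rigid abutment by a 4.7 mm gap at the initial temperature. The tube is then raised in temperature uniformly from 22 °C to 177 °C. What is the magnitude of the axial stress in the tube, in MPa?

Free thermal elongation = αΔT L = 19.9×10⁻⁶ × 155 × 1225 = 3.779 mm.
Since δ_free = 3.78 mm is less than the 4.7 mm gap, the tube never touches the wall. No axial force develops.

σ ≈ 0 MPa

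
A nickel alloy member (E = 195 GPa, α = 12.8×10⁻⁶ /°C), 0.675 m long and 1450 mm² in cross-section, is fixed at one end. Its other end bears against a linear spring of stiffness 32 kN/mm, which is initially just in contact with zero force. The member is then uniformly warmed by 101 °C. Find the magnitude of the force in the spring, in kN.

Free thermal expansion: δ_free = αΔT L = 12.8×10⁻⁶ × 101 × 675 = 0.8726 mm.
Let P be the compressive force at the spring. The member shortens elastically by PL/(AE) and the spring compresses by P/k; together these equal δ_free.
P [ L/(AE) + 1/k ] = δ_free → P [ 675/(1450×195×10³) + 1/(32×10³) ] = 0.8726.
P = 0.8726 / 3.364×10⁻⁵ = 25940 N.

P ≈ 25.9 kN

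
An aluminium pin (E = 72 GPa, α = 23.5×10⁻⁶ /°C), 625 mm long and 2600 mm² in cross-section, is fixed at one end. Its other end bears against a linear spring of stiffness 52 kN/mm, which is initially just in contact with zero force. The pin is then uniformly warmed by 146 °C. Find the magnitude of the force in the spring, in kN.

P ≈ 95 kN

Free thermal expansion: δ_free = αΔT L = 23.5×10⁻⁶ × 146 × 625 = 2.144 mm.
With a force P in the spring, the elastic change of the pin is PL/(AE) and that of the spring is P/k; compatibility requires their sum to equal δ_free.
P [ L/(AE) + 1/k ] = δ_free → P [ 625/(2600×72×10³) + 1/(52×10³) ] = 2.144.
P = 2.144 / 2.257×10⁻⁵ = 95010 N.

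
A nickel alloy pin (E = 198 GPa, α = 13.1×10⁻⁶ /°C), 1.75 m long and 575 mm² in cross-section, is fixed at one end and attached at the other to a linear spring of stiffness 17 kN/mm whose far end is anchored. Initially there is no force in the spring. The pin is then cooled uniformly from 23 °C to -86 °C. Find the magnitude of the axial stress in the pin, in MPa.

Free thermal contraction: δ_free = αΔT L = 13.1×10⁻⁶ × 109 × 1750 = 2.499 mm.
Let P be the tensile force in the spring. The pin extends elastically by PL/(AE) and the spring stretches by P/k; together these equal δ_free.
P [ L/(AE) + 1/k ] = δ_free → P [ 1750/(575×198×10³) + 1/(17×10³) ] = 2.499.
P = 2.499 / 7.419×10⁻⁵ = 33680 N.
σ = P/A = 33680/575 = 58.57 MPa.

σ ≈ 58.6 MPa (tensile)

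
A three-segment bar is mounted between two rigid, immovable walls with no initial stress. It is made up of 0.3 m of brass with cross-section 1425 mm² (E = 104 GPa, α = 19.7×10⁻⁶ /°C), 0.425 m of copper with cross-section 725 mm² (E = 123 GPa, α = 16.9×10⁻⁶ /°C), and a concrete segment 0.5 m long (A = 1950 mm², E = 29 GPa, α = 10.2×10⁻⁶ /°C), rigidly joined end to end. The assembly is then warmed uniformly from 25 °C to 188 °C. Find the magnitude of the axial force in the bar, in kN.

P ≈ 190 kN (compressive)

If the supports were absent, the total length change would be Σ αᵢΔT Lᵢ = 19.7×10⁻⁶×163×300 + 16.9×10⁻⁶×163×425 + 10.2×10⁻⁶×163×500 = 2.965 mm.
The rigid supports impose zero overall length change; the single axial force P common to all segments must satisfy P Σ Lᵢ/(AᵢEᵢ) = δ_free.
The series flexibility is Σ Lᵢ/(AᵢEᵢ) = 300/(1425×104×10³) + 425/(725×123×10³) + 500/(1950×29×10³) = 1.563×10⁻⁵ mm/N.
Hence P = δ_free / Σ(L/AE) = 2.965/1.563×10⁻⁵ = 189.7 kN (compressive).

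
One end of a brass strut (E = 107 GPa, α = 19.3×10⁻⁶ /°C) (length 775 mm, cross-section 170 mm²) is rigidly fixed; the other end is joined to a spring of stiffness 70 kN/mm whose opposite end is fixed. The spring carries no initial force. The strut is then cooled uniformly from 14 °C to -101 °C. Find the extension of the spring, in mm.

The unrestrained thermal change is αΔT L = 19.3×10⁻⁶ × 115 × 775 = 1.72 mm.
Let P be the tensile force in the spring. The strut extends elastically by PL/(AE) and the spring stretches by P/k; together these equal δ_free.
So P = δ_free / [L/(AE) + 1/k] = 1.72 / [ 775/(170×107×10³) + 1/(70×10³) ].
P = 1.72 / 5.689×10⁻⁵ = 30230 N.
Spring extension = P/k = 30230/(70×10³) = 0.4319 mm.

δ ≈ 0.432 mm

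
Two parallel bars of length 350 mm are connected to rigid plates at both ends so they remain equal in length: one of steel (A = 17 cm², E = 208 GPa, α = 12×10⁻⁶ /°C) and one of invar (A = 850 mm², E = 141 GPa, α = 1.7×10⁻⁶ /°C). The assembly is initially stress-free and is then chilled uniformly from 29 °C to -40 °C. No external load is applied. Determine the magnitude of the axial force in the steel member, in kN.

Both members must finish at the same length. With the larger α, the steel tends to over-contract; the plates restrain it, putting the steel in tension and the invar in compression. With no external load the two internal forces are equal and opposite, magnitude P.
Equating the net (thermal + elastic) strains gives |α₁ − α₂|·ΔT = P·[1/(A₁E₁) + 1/(A₂E₂)].
|α₁ − α₂|·ΔT = 10.3×10⁻⁶ × 69 = 0.0007107.
1/(A₁E₁) + 1/(A₂E₂) = 1/(1700×208×10³) + 1/(850×141×10³) = 1.117×10⁻⁸ N⁻¹.
So P = 0.0007107 / 1.117×10⁻⁸ = 63.62 kN.

P ≈ 63.6 kN (tensile in the steel)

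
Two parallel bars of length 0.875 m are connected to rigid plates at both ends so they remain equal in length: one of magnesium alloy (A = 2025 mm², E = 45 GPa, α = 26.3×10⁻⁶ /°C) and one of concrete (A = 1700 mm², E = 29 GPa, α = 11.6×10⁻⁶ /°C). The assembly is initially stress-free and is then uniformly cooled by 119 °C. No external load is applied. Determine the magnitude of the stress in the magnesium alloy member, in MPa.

σ ≈ 27.6 MPa (tensile)

Both members must finish at the same length. With the larger α, the magnesium alloy tends to over-contract; the plates restrain it, putting the magnesium alloy in tension and the concrete in compression. With no external load the two internal forces are equal and opposite, magnitude P.
Compatibility of the two members (thermal + elastic change equal): (α₁ − α₂)ΔT = P·[1/(A₁E₁) + 1/(A₂E₂)].
|α₁ − α₂|·ΔT = 14.7×10⁻⁶ × 119 = 0.001749.
1/(A₁E₁) + 1/(A₂E₂) = 1/(2025×45×10³) + 1/(1700×29×10³) = 3.126×10⁻⁸ N⁻¹.
P = 0.001749 / 3.126×10⁻⁸ = 55960 N = 55.96 kN.
σ_{magnesium alloy} = P/A₁ = 55960/2025 = 27.64 MPa, tensile.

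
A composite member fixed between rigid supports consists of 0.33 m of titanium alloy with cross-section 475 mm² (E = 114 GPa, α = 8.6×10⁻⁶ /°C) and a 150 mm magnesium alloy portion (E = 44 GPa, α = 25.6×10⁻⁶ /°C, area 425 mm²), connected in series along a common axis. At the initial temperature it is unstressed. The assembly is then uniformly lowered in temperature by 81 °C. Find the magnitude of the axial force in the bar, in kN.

P ≈ 38.3 kN (tensile)

If the supports were absent, the total length change would be Σ αᵢΔT Lᵢ = 8.6×10⁻⁶×81×330 + 25.6×10⁻⁶×81×150 = 0.5409 mm.
The walls prevent any net length change, so an axial force P (same in every segment) develops. Compatibility: P · Σ Lᵢ/(AᵢEᵢ) = δ_free.
Σ Lᵢ/(AᵢEᵢ) = 330/(475×114×10³) + 150/(425×44×10³) = 1.412×10⁻⁵ mm/N.
Hence P = δ_free / Σ(L/AE) = 0.5409/1.412×10⁻⁵ = 38.32 kN (tensile).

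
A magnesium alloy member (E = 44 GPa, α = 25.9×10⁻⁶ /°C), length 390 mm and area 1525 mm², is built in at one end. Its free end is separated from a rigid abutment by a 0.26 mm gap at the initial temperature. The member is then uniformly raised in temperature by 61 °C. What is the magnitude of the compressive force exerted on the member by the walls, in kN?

Free thermal elongation = αΔT L = 25.9×10⁻⁶ × 61 × 390 = 0.6162 mm.
The gap closes (δ_free > 0.26 mm) and the wall then resists a further 0.6162 − 0.26 = 0.3562 mm of expansion.
That suppressed elongation corresponds to σ = E·Δ/L = 44×10³ × 0.3562/390 = 40.18 MPa.
Force on the wall = σA = 40.18 × 1525 mm² = 61.28 kN.

P ≈ 61.3 kN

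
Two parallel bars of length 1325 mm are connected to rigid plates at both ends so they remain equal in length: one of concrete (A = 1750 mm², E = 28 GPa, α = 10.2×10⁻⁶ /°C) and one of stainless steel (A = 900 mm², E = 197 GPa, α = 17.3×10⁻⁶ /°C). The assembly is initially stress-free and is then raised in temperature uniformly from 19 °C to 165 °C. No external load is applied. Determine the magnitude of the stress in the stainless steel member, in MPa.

σ ≈ 44.2 MPa (compressive)

The stainless steel has the larger α, so on heating it would change length more than the concrete if both were free. The rigid plates force a common final length, so the stainless steel is put into compression and the concrete into tension, with equal and opposite forces P (no external load).
Setting the final lengths equal and cancelling L: (α₁ − α₂)ΔT = P/(A₁E₁) + P/(A₂E₂).
|α₁ − α₂|·ΔT = 7.1×10⁻⁶ × 146 = 0.001037.
1/(A₁E₁) + 1/(A₂E₂) = 1/(1750×28×10³) + 1/(900×197×10³) = 2.605×10⁻⁸ N⁻¹.
So P = 0.001037 / 2.605×10⁻⁸ = 39.8 kN.
σ_{stainless steel} = P/A₂ = 39800/900 = 44.22 MPa, compressive.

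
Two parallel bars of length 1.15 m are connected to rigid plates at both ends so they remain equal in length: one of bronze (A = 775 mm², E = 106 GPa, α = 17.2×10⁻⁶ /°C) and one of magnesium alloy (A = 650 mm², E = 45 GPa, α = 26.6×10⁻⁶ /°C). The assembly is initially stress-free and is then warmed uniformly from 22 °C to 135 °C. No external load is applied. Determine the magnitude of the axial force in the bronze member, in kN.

P ≈ 22.9 kN (tensile in the bronze)

Both members must finish at the same length. With the larger α, the magnesium alloy tends to over-expand; the plates restrain it, putting the magnesium alloy in compression and the bronze in tension. With no external load the two internal forces are equal and opposite, magnitude P.
Equating the net (thermal + elastic) strains gives |α₁ − α₂|·ΔT = P·[1/(A₁E₁) + 1/(A₂E₂)].
|α₁ − α₂|·ΔT = 9.4×10⁻⁶ × 113 = 0.001062.
1/(A₁E₁) + 1/(A₂E₂) = 1/(775×106×10³) + 1/(650×45×10³) = 4.636×10⁻⁸ N⁻¹.
So P = 0.001062 / 4.636×10⁻⁸ = 22.91 kN.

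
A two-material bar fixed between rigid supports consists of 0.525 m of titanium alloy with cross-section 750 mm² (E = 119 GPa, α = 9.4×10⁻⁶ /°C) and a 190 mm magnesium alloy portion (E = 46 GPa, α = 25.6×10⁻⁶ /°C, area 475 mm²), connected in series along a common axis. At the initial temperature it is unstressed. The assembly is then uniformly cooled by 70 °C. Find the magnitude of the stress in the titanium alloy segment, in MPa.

σ ≈ 62.7 MPa (tensile)

Free thermal contraction of the whole bar: Σ αᵢΔT Lᵢ = 9.4×10⁻⁶×70×525 + 25.6×10⁻⁶×70×190 = 0.6859 mm.
The walls prevent any net length change, so an axial force P (same in every segment) develops. Compatibility: P · Σ Lᵢ/(AᵢEᵢ) = δ_free.
Σ Lᵢ/(AᵢEᵢ) = 525/(750×119×10³) + 190/(475×46×10³) = 1.458×10⁻⁵ mm/N.
Hence P = δ_free / Σ(L/AE) = 0.6859/1.458×10⁻⁵ = 47.05 kN (tensile).
σ_{titanium alloy} = P / A = 47050 / 750 = 62.74 MPa.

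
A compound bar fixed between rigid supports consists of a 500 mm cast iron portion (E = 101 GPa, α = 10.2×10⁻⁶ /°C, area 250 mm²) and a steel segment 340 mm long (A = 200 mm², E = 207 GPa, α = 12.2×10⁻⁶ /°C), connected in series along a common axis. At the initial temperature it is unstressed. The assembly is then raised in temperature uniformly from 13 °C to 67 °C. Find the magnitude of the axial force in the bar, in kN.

If the supports were absent, the total length change would be Σ αᵢΔT Lᵢ = 10.2×10⁻⁶×54×500 + 12.2×10⁻⁶×54×340 = 0.4994 mm.
The walls prevent any net length change, so an axial force P (same in every segment) develops. Compatibility: P · Σ Lᵢ/(AᵢEᵢ) = δ_free.
The series flexibility is Σ Lᵢ/(AᵢEᵢ) = 500/(250×101×10³) + 340/(200×207×10³) = 2.801×10⁻⁵ mm/N.
P = 0.4994 / 2.801×10⁻⁵ = 17830 N = 17.83 kN, compressive.

P ≈ 17.8 kN (compressive)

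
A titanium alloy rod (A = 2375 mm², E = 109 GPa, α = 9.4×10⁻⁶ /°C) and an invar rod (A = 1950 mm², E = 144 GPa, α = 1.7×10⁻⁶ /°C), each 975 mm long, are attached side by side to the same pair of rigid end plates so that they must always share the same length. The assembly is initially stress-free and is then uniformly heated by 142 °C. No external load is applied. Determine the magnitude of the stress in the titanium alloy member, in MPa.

Equilibrium of a rigid end plate with no external load gives equal and opposite internal forces ±P in the two members. Since α_{titanium alloy} > α_{invar}, heating drives the titanium alloy into compression and the invar into tension.
Compatibility of the two members (thermal + elastic change equal): (α₁ − α₂)ΔT = P·[1/(A₁E₁) + 1/(A₂E₂)].
|α₁ − α₂|·ΔT = 7.7×10⁻⁶ × 142 = 0.001093.
1/(A₁E₁) + 1/(A₂E₂) = 1/(2375×109×10³) + 1/(1950×144×10³) = 7.424×10⁻⁹ N⁻¹.
So P = 0.001093 / 7.424×10⁻⁹ = 147.3 kN.
σ_{titanium alloy} = P/A₁ = 147300/2375 = 62.01 MPa, compressive.

σ ≈ 62 MPa (compressive)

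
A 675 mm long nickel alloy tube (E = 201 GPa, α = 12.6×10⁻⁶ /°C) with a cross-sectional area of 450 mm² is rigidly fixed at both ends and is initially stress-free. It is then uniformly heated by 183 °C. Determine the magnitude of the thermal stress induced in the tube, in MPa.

σ ≈ 463 MPa (compressive)

The supports are rigid, so the total axial strain is zero. The restrained thermal strain is ε = αΔT = 12.6×10⁻⁶ × 183 = 2305.8×10⁻⁶.
The stress required to suppress this strain is σ = Eε = 201×10³ × 2305.8×10⁻⁶ = 463.5 MPa, compressive since the tube is trying to expand.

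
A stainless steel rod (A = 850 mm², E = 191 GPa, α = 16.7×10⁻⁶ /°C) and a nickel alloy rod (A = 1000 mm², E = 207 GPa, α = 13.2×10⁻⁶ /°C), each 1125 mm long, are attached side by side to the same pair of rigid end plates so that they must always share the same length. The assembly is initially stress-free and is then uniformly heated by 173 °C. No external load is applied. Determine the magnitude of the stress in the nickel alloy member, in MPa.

Both members must finish at the same length. With the larger α, the stainless steel tends to over-expand; the plates restrain it, putting the stainless steel in compression and the nickel alloy in tension. With no external load the two internal forces are equal and opposite, magnitude P.
Equating the net (thermal + elastic) strains gives |α₁ − α₂|·ΔT = P·[1/(A₁E₁) + 1/(A₂E₂)].
|α₁ − α₂|·ΔT = 3.5×10⁻⁶ × 173 = 0.0006055.
1/(A₁E₁) + 1/(A₂E₂) = 1/(850×191×10³) + 1/(1000×207×10³) = 1.099×10⁻⁸ N⁻¹.
P = 0.0006055 / 1.099×10⁻⁸ = 55090 N = 55.09 kN.
σ_{nickel alloy} = P/A₂ = 55090/1000 = 55.09 MPa, tensile.

σ ≈ 55.1 MPa (tensile)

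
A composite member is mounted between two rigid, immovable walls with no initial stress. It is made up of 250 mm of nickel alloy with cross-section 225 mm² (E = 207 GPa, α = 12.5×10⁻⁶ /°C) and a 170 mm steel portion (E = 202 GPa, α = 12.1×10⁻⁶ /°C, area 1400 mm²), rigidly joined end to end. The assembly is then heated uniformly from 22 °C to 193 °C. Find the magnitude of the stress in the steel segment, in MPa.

σ ≈ 106 MPa (compressive)

If the supports were absent, the total length change would be Σ αᵢΔT Lᵢ = 12.5×10⁻⁶×171×250 + 12.1×10⁻⁶×171×170 = 0.8861 mm.
The walls prevent any net length change, so an axial force P (same in every segment) develops. Compatibility: P · Σ Lᵢ/(AᵢEᵢ) = δ_free.
Σ Lᵢ/(AᵢEᵢ) = 250/(225×207×10³) + 170/(1400×202×10³) = 5.969×10⁻⁶ mm/N.
P = 0.8861 / 5.969×10⁻⁶ = 148500 N = 148.5 kN, compressive.
σ_{steel} = P / A = 148500 / 1400 = 106 MPa.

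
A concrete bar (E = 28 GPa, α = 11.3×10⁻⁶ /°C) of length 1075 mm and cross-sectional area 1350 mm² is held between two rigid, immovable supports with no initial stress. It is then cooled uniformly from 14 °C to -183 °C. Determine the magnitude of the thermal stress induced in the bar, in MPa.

The supports are rigid, so the total axial strain is zero. The restrained thermal strain is ε = αΔT = 11.3×10⁻⁶ × 197 = 2226.1×10⁻⁶.
Hence σ = E·αΔT = 28×10³ × 2226.1×10⁻⁶ = 62.33 MPa, tensile.

σ ≈ 62.3 MPa (tensile)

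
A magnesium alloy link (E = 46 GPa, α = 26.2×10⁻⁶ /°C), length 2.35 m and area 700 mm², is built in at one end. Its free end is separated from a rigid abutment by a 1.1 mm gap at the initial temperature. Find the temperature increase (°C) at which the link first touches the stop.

ΔT ≈ 17.9 °C

The gap closes when αΔT L = 1.1 mm, since the link is still unstressed at that instant.
So ΔT = g/(αL) = 1.1/(26.2×10⁻⁶ × 2350) = 17.87 °C.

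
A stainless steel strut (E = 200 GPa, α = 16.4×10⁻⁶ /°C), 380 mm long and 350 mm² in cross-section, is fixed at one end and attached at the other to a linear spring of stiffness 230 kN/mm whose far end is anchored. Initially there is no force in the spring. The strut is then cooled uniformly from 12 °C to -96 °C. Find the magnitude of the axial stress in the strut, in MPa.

If the spring were absent the strut would shorten by αΔT L = 16.4×10⁻⁶ × 108 × 380 = 0.6731 mm.
Let P be the tensile force in the spring. The strut extends elastically by PL/(AE) and the spring stretches by P/k; together these equal δ_free.
P [ L/(AE) + 1/k ] = δ_free → P [ 380/(350×200×10³) + 1/(230×10³) ] = 0.6731.
P = 0.6731 / 9.776×10⁻⁶ = 68840 N.
σ = P/A = 68840/350 = 196.7 MPa.

σ ≈ 197 MPa (tensile)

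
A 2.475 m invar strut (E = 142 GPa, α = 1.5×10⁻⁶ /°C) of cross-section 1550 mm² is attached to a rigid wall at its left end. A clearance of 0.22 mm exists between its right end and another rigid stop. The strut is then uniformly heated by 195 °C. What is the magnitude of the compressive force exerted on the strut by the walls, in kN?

P ≈ 44.8 kN

Free thermal elongation = αΔT L = 1.5×10⁻⁶ × 195 × 2475 = 0.7239 mm.
After closing the 0.22 mm clearance, 0.7239 − 0.22 = 0.5039 mm of expansion remains to be suppressed by the wall.
That suppressed elongation corresponds to σ = E·Δ/L = 142×10³ × 0.5039/2475 = 28.91 MPa.
Force on the wall = σA = 28.91 × 1550 mm² = 44.81 kN.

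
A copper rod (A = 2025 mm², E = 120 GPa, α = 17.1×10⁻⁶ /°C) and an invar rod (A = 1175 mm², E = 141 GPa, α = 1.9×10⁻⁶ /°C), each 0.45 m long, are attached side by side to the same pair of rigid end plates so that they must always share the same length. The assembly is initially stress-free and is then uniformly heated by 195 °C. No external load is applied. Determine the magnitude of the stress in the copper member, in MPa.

Both members must finish at the same length. With the larger α, the copper tends to over-expand; the plates restrain it, putting the copper in compression and the invar in tension. With no external load the two internal forces are equal and opposite, magnitude P.
Setting the final lengths equal and cancelling L: (α₁ − α₂)ΔT = P/(A₁E₁) + P/(A₂E₂).
|α₁ − α₂|·ΔT = 15.2×10⁻⁶ × 195 = 0.002964.
1/(A₁E₁) + 1/(A₂E₂) = 1/(2025×120×10³) + 1/(1175×141×10³) = 1.015×10⁻⁸ N⁻¹.
P = 0.002964 / 1.015×10⁻⁸ = 292000 N = 292 kN.
σ_{copper} = P/A₁ = 292000/2025 = 144.2 MPa, compressive.

σ ≈ 144 MPa (compressive)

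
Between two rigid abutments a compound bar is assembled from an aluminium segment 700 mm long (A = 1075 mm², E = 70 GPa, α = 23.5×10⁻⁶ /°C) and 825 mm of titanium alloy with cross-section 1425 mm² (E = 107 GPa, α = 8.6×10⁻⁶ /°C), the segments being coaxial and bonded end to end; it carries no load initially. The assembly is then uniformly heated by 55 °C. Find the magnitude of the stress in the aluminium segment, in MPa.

If the supports were absent, the total length change would be Σ αᵢΔT Lᵢ = 23.5×10⁻⁶×55×700 + 8.6×10⁻⁶×55×825 = 1.295 mm.
The walls prevent any net length change, so an axial force P (same in every segment) develops. Compatibility: P · Σ Lᵢ/(AᵢEᵢ) = δ_free.
The series flexibility is Σ Lᵢ/(AᵢEᵢ) = 700/(1075×70×10³) + 825/(1425×107×10³) = 1.471×10⁻⁵ mm/N.
P = 1.295 / 1.471×10⁻⁵ = 88020 N = 88.02 kN, compressive.
σ_{aluminium} = P / A = 88020 / 1075 = 81.87 MPa.

σ ≈ 81.9 MPa (compressive)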